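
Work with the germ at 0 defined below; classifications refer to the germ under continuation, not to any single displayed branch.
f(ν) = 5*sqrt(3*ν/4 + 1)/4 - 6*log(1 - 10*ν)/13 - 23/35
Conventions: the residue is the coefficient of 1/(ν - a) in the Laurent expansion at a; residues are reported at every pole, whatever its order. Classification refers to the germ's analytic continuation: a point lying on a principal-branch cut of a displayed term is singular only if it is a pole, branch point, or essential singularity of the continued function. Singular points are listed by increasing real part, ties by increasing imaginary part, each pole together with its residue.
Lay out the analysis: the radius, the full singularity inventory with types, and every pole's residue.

Branch term (-6/13)*log(1 - ν/(1/10)): its argument vanishes at ν = 1/10, a logarithmic branch point, modulus 1/10.
Branch term (5/4)*sqrt(1 - ν/(-4/3)): its argument vanishes at ν = -4/3, a square-root branch point, modulus 4/3.
The radius of convergence is the smallest modulus among the singular points: 1/10.
List the singular points by increasing real part (a conjugate pair: the negative imaginary part first).

Radius of convergence at 0: 1/10.
At -4/3: an algebraic (square-root) branch point.
At 1/10: a logarithmic branch point.


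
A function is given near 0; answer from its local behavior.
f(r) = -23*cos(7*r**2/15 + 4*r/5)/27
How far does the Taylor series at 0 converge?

The factor cos(7*r**2/15 + 4*r/5) is entire and contributes no finite singular point.
The polynomial part has no poles.
No finite singular points: the Taylor series at 0 converges everywhere.

The radius of convergence is infinite.


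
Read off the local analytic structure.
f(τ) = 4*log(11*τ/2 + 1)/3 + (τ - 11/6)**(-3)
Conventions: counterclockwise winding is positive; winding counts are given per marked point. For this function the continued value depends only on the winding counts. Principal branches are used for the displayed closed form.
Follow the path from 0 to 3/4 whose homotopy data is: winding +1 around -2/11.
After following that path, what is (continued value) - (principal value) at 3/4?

Continued minus principal equals (8/3)*pi*i.

The rational part is single-valued and drops out of the difference; each branch term changes only by its own monodromy.
(4/3)*log(1 - τ/(-2/11)): each positive loop around -2/11 adds 2*pi*i to the log, so winding +1 contributes (4/3)*(1)*2*pi*i = (8/3)*pi*i.
Summing the contributions at τ = 3/4 gives (8/3)*pi*i.


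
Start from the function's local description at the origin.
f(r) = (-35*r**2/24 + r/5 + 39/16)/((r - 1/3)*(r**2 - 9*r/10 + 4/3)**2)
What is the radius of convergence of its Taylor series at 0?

Denominator factor (r**2 - 9*r/10 + 4/3)^2: discriminant -1357/300, complex-conjugate roots (9/20) + ((1/60)*sqrt(4071))*i and (9/20) - ((1/60)*sqrt(4071))*i; poles of order 2, moduli (2/3)*sqrt(3) and (2/3)*sqrt(3).
Denominator factor (r - 1/3): pole of order 1 at 1/3, modulus 1/3.
The radius of convergence is the smallest modulus among the singular points: 1/3.

The radius of convergence is 1/3.


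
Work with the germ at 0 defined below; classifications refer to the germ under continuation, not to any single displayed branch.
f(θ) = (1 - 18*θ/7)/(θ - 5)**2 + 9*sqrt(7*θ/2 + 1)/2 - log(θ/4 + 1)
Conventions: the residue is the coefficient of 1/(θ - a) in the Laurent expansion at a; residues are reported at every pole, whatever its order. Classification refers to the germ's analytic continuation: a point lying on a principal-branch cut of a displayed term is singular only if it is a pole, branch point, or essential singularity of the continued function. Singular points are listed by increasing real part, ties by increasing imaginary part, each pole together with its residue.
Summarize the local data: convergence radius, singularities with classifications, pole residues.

Radius of convergence at 0: 2/7.
At -4: a logarithmic branch point.
At -2/7: an algebraic (square-root) branch point.
At 5: a pole of order 2; residue -18/7.

Denominator factor (θ - 5)^2: pole of order 2 at 5, modulus 5.
Branch term (-1)*log(1 - θ/(-4)): its argument vanishes at θ = -4, a logarithmic branch point, modulus 4.
Branch term (9/2)*sqrt(1 - θ/(-2/7)): its argument vanishes at θ = -2/7, a square-root branch point, modulus 2/7.
The radius of convergence is the smallest modulus among the singular points: 2/7.
The branch terms are analytic at 5 and contribute nothing to the residue; only the rational part matters.
At the order-2 pole 5 set g(θ) = (θ - (5))^2*(rational part) = 1 - 18*θ/7.
Order-2 pole: residue = g'(a); g'(5) = -18/7, so the residue is -18/7.
List the singular points by increasing real part (a conjugate pair: the negative imaginary part first).


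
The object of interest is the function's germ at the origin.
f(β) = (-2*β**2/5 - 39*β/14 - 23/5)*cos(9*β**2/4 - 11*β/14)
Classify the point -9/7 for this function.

There is no denominator, hence no pole anywhere.
The factor cos(9*β**2/4 - 11*β/14) is entire.
So the germ continues analytically to -9/7.

The point is a regular point.


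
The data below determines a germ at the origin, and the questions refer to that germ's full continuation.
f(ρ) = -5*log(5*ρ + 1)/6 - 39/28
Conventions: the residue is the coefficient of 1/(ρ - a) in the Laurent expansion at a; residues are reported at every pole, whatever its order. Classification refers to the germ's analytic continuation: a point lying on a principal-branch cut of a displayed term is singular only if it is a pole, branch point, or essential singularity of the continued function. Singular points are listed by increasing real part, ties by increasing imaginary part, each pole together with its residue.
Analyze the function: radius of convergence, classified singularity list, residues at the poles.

Radius of convergence at 0: 1/5.
At -1/5: a logarithmic branch point.

Branch term (-5/6)*log(1 - ρ/(-1/5)): its argument vanishes at ρ = -1/5, a logarithmic branch point, modulus 1/5.
The radius of convergence is the smallest modulus among the singular points: 1/5.


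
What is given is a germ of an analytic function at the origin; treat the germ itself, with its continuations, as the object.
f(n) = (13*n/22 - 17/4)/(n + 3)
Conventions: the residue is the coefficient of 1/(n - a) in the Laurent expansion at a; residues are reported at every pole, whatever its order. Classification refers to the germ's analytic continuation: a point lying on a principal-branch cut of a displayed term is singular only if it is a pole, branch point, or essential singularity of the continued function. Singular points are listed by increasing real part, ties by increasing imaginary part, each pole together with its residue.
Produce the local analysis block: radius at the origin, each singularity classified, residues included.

Denominator factor (n + 3): pole of order 1 at -3, modulus 3.
The radius of convergence is the smallest modulus among the singular points: 3.
At the order-1 pole -3 set g(n) = (n - (-3))*f(n) = 13*n/22 - 17/4.
Simple pole: residue = g(a) at a = -3, which is -265/44.

Radius of convergence at 0: 3.
At -3: a pole of order 1; residue -265/44.


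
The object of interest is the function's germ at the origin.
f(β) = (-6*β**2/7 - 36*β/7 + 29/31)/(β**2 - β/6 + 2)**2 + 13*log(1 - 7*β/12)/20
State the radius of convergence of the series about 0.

Denominator factor (β**2 - β/6 + 2)^2: discriminant -287/36, complex-conjugate roots (1/12) + ((1/12)*sqrt(287))*i and (1/12) - ((1/12)*sqrt(287))*i; poles of order 2, moduli sqrt(2) and sqrt(2).
Branch term (13/20)*log(1 - β/(12/7)): its argument vanishes at β = 12/7, a logarithmic branch point, modulus 12/7.
The radius of convergence is the smallest modulus among the singular points: sqrt(2).

The radius of convergence is sqrt(2).


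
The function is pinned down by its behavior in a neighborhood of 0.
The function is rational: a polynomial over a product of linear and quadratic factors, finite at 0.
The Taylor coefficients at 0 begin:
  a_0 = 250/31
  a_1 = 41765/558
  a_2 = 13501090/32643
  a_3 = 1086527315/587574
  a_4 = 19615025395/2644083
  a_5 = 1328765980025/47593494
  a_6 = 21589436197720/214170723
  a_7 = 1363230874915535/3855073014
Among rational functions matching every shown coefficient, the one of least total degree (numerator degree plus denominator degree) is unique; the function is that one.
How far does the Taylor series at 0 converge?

No rational of total degree below 5 reproduces all 8 coefficients; solving the [2/3] Pade equations on them gives f(u) = (-10*u**2/13 - 7*u/4 - 25/31)/((u - 9/10)*(u - 1/3)**2), whose expansion matches every shown term.
Denominator factor (u - 1/3)^2: pole of order 2 at 1/3, modulus 1/3.
Denominator factor (u - 9/10): pole of order 1 at 9/10, modulus 9/10.
The radius of convergence is the smallest modulus among the singular points: 1/3.

The radius of convergence is 1/3.


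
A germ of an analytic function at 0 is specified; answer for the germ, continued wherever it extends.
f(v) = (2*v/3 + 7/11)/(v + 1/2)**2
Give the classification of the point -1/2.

The point is a pole of order 2.

The denominator factor v + 1/2 vanishes at -1/2 and appears to the power 2; the numerator there equals 10/33, nonzero, and no other factor vanishes.
Hence a pole whose order is the multiplicity, 2.


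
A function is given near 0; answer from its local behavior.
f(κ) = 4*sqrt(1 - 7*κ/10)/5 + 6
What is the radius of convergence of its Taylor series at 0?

Branch term (4/5)*sqrt(1 - κ/(10/7)): its argument vanishes at κ = 10/7, a square-root branch point, modulus 10/7.
The radius of convergence is the smallest modulus among the singular points: 10/7.

The radius of convergence is 10/7.


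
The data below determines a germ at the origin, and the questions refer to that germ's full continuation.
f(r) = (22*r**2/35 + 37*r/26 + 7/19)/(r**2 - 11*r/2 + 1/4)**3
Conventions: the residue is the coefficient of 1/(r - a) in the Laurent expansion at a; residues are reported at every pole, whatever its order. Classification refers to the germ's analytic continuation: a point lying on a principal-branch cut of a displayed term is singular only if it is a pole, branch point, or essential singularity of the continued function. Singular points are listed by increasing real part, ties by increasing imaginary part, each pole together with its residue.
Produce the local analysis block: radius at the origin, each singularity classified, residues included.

Radius of convergence at 0: 11/4 - (3/4)*sqrt(13).
At 11/4 - (3/4)*sqrt(13): a pole of order 3; residue -(4151432/1538438265)*sqrt(13).
At 11/4 + (3/4)*sqrt(13): a pole of order 3; residue (4151432/1538438265)*sqrt(13).

Denominator factor (r**2 - 11*r/2 + 1/4)^3: discriminant 117/4, real irrational roots 11/4 + (3/4)*sqrt(13) and 11/4 - (3/4)*sqrt(13); poles of order 3, moduli 11/4 + (3/4)*sqrt(13) and 11/4 - (3/4)*sqrt(13).
The radius of convergence is the smallest modulus among the singular points: 11/4 - (3/4)*sqrt(13).
The factor r**2 - 11*r/2 + 1/4 splits as (r - a)(r - a') with a = 11/4 - (3/4)*sqrt(13), a' = 11/4 + (3/4)*sqrt(13). At the order-3 pole a set g(r) = (r - a)^3*f(r) = [22*r**2/35 + 37*r/26 + 7/19] / (r - a')^3.
Order-3 pole: residue = g''(a)/2; g''(11/4 - (3/4)*sqrt(13)) = -(8302864/1538438265)*sqrt(13), so the residue is -(4151432/1538438265)*sqrt(13).
The factor r**2 - 11*r/2 + 1/4 splits as (r - a)(r - a') with a = 11/4 + (3/4)*sqrt(13), a' = 11/4 - (3/4)*sqrt(13). At the order-3 pole a set g(r) = (r - a)^3*f(r) = [22*r**2/35 + 37*r/26 + 7/19] / (r - a')^3.
Order-3 pole: residue = g''(a)/2; g''(11/4 + (3/4)*sqrt(13)) = (8302864/1538438265)*sqrt(13), so the residue is (4151432/1538438265)*sqrt(13).
List the singular points by increasing real part (a conjugate pair: the negative imaginary part first).


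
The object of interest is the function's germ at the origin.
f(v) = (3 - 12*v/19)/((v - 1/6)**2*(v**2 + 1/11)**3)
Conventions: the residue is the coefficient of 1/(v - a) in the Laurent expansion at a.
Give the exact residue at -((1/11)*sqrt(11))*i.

The factor v**2 + 1/11 splits as (v - a)(v - a') with a = -((1/11)*sqrt(11))*i, a' = ((1/11)*sqrt(11))*i. At the order-3 pole a set g(v) = (v - a)^3*f(v) = [(3 - 12*v/19)/(v - 1/6)**2] / (v - a')^3.
Order-3 pole: residue = g''(a)/2; g''(-((1/11)*sqrt(11))*i) = (73028583936/4879681) + ((34013615823/185427878)*sqrt(11))*i, so the residue is (36514291968/4879681) + ((34013615823/370855756)*sqrt(11))*i.

The residue is (36514291968/4879681) + ((34013615823/370855756)*sqrt(11))*i.


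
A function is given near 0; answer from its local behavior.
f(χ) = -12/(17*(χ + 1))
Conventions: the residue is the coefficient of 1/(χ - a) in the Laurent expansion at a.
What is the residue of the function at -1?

The residue is -12/17.

At the order-1 pole -1 set g(χ) = (χ - (-1))*f(χ) = -12/17.
Simple pole: residue = g(a) at a = -1, which is -12/17.


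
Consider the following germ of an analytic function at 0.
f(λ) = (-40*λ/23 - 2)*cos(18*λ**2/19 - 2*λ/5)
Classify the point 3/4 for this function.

The point is a regular point.

There is no denominator, hence no pole anywhere.
The factor cos(18*λ**2/19 - 2*λ/5) is entire.
So the germ continues analytically to 3/4.


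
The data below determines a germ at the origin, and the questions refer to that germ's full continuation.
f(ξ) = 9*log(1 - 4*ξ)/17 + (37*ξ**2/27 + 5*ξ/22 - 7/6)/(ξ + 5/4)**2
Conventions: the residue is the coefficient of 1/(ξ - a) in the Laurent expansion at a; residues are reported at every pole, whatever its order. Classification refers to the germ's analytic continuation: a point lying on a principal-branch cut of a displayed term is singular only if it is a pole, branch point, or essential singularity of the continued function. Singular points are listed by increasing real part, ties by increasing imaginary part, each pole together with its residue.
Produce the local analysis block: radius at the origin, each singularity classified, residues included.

Denominator factor (ξ + 5/4)^2: pole of order 2 at -5/4, modulus 5/4.
Branch term (9/17)*log(1 - ξ/(1/4)): its argument vanishes at ξ = 1/4, a logarithmic branch point, modulus 1/4.
The radius of convergence is the smallest modulus among the singular points: 1/4.
The branch term is analytic at -5/4 and contributes nothing to the residue; only the rational part matters.
At the order-2 pole -5/4 set g(ξ) = (ξ - (-5/4))^2*(rational part) = 37*ξ**2/27 + 5*ξ/22 - 7/6.
Order-2 pole: residue = g'(a); g'(-5/4) = -950/297, so the residue is -950/297.
List the singular points by increasing real part (a conjugate pair: the negative imaginary part first).

Radius of convergence at 0: 1/4.
At -5/4: a pole of order 2; residue -950/297.
At 1/4: a logarithmic branch point.


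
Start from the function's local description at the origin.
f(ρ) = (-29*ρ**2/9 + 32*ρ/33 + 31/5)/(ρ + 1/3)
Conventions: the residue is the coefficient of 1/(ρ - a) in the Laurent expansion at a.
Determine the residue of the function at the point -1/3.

At the order-1 pole -1/3 set g(ρ) = (ρ - (-1/3))*f(ρ) = -29*ρ**2/9 + 32*ρ/33 + 31/5.
Simple pole: residue = g(a) at a = -1/3, which is 24586/4455.

The residue is 24586/4455.


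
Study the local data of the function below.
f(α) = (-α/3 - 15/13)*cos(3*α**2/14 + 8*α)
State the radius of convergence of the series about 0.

The radius of convergence is infinite.

The factor cos(3*α**2/14 + 8*α) is entire and contributes no finite singular point.
The polynomial part has no poles.
No finite singular points: the Taylor series at 0 converges everywhere.


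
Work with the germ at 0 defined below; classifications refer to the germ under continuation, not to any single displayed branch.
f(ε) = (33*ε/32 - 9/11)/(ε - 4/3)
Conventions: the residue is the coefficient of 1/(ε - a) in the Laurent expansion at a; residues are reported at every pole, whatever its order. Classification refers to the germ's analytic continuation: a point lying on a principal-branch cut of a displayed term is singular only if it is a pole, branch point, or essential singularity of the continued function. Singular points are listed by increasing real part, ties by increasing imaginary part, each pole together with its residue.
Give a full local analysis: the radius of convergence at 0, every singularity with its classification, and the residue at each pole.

Denominator factor (ε - 4/3): pole of order 1 at 4/3, modulus 4/3.
The radius of convergence is the smallest modulus among the singular points: 4/3.
At the order-1 pole 4/3 set g(ε) = (ε - (4/3))*f(ε) = 33*ε/32 - 9/11.
Simple pole: residue = g(a) at a = 4/3, which is 49/88.

Radius of convergence at 0: 4/3.
At 4/3: a pole of order 1; residue 49/88.


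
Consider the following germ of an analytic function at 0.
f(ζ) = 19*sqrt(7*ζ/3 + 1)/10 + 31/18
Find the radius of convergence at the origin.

The radius of convergence is 3/7.

Branch term (19/10)*sqrt(1 - ζ/(-3/7)): its argument vanishes at ζ = -3/7, a square-root branch point, modulus 3/7.
The radius of convergence is the smallest modulus among the singular points: 3/7.


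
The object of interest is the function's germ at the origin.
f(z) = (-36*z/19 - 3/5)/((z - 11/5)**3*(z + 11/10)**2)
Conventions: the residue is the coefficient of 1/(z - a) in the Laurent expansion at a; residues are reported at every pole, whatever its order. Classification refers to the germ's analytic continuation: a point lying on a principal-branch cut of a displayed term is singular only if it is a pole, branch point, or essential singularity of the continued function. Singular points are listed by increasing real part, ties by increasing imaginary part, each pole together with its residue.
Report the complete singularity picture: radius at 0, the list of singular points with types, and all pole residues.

Denominator factor (z + 11/10)^2: pole of order 2 at -11/10, modulus 11/10.
Denominator factor (z - 11/5)^3: pole of order 3 at 11/5, modulus 11/5.
The radius of convergence is the smallest modulus among the singular points: 11/10.
At the order-2 pole -11/10 set g(z) = (z - (-11/10))^2*f(z) = (-36*z/19 - 3/5)/(z - 11/5)**3.
Order-2 pole: residue = g'(a); g'(-11/10) = 2000/131769, so the residue is 2000/131769.
At the order-3 pole 11/5 set g(z) = (z - (11/5))^3*f(z) = (-36*z/19 - 3/5)/(z + 11/10)**2.
Order-3 pole: residue = g''(a)/2; g''(11/5) = -4000/131769, so the residue is -2000/131769.
List the singular points by increasing real part (a conjugate pair: the negative imaginary part first).

Radius of convergence at 0: 11/10.
At -11/10: a pole of order 2; residue 2000/131769.
At 11/5: a pole of order 3; residue -2000/131769.


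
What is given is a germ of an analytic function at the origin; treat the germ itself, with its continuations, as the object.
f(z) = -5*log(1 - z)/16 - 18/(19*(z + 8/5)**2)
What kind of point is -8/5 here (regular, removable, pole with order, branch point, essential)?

The denominator factor z + 8/5 vanishes at -8/5 and appears to the power 2; the numerator there equals -18/19, nonzero, and no other factor vanishes.
The branch terms are analytic at this point.
Hence a pole whose order is the multiplicity, 2.

The point is a pole of order 2.


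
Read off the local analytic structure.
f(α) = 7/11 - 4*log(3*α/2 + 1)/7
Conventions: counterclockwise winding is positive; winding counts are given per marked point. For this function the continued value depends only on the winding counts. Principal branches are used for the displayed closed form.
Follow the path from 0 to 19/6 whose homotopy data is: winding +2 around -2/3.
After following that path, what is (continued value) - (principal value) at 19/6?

The rational part is single-valued and drops out of the difference; each branch term changes only by its own monodromy.
(-4/7)*log(1 - α/(-2/3)): each positive loop around -2/3 adds 2*pi*i to the log, so winding +2 contributes (-4/7)*(2)*2*pi*i = -(16/7)*pi*i.
Summing the contributions at α = 19/6 gives -(16/7)*pi*i.

Continued minus principal equals -(16/7)*pi*i.


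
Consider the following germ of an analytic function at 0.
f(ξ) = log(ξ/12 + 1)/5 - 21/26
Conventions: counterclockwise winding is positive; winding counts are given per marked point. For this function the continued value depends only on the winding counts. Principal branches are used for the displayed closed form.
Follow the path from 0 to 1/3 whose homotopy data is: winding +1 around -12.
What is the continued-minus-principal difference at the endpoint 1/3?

The rational part is single-valued and drops out of the difference; each branch term changes only by its own monodromy.
(1/5)*log(1 - ξ/(-12)): each positive loop around -12 adds 2*pi*i to the log, so winding +1 contributes (1/5)*(1)*2*pi*i = (2/5)*pi*i.
Summing the contributions at ξ = 1/3 gives (2/5)*pi*i.

Continued minus principal equals (2/5)*pi*i.


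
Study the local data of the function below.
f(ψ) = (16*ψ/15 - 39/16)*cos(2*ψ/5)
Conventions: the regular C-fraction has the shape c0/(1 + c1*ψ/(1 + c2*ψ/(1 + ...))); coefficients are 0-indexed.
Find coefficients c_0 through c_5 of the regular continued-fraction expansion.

Taylor coefficients (expand at 0): a_0 = -39/16, a_1 = 16/15, a_2 = 39/200, a_3 = -32/375, a_4 = -13/5000, a_5 = 32/28125.
c0 = a_0 = -39/16. Peel one level at a time: if S = 1 + c*ψ/S' with S'(0) = 1, then c is the ψ-coefficient of S and S' = c*ψ/(S - 1).
S_1 = c0/f = 1 + (256/585)*ψ + (92914/342225)*ψ^2 + ...; c1 = 256/585.
S_2 = c1*ψ/(S_1 - 1) = 1 + (-46457/74880)*ψ + (46457/409600)*ψ^2 + ...; c2 = -46457/74880.
S_3 = c2*ψ/(S_2 - 1) = 1 + (117/640)*ψ + (-4563/232285)*ψ^2 + ...; c3 = 117/640.
S_4 = c3*ψ/(S_3 - 1) = 1 + (4992/46457)*ψ + (-1148502016/32373792735)*ψ^2 + ...; c4 = 4992/46457.
S_5 = c4*ψ/(S_4 - 1) = 1 + (8972672/27177345)*ψ + ...; c5 = 8972672/27177345.

The regular C-fraction coefficients are [-39/16, 256/585, -46457/74880, 117/640, 4992/46457, 8972672/27177345].


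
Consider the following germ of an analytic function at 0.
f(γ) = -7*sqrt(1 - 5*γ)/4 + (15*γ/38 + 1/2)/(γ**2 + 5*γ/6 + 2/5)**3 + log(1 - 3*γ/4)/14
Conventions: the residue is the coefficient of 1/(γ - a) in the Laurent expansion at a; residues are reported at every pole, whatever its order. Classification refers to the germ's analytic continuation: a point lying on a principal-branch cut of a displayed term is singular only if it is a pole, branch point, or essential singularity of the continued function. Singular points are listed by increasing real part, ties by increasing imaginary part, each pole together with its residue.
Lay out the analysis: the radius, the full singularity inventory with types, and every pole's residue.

Denominator factor (γ**2 + 5*γ/6 + 2/5)^3: discriminant -163/180, complex-conjugate roots (-5/12) + ((1/60)*sqrt(815))*i and (-5/12) - ((1/60)*sqrt(815))*i; poles of order 3, moduli (1/5)*sqrt(10) and (1/5)*sqrt(10).
Branch term (-7/4)*sqrt(1 - γ/(1/5)): its argument vanishes at γ = 1/5, a square-root branch point, modulus 1/5.
Branch term (1/14)*log(1 - γ/(4/3)): its argument vanishes at γ = 4/3, a logarithmic branch point, modulus 4/3.
The radius of convergence is the smallest modulus among the singular points: 1/5.
The branch terms are analytic at (-5/12) - ((1/60)*sqrt(815))*i and contribute nothing to the residue; only the rational part matters.
The factor γ**2 + 5*γ/6 + 2/5 splits as (γ - a)(γ - a') with a = (-5/12) - ((1/60)*sqrt(815))*i, a' = (-5/12) + ((1/60)*sqrt(815))*i. At the order-3 pole a set g(γ) = (γ - a)^3*(rational part) = [15*γ/38 + 1/2] / (γ - a')^3.
Order-3 pole: residue = g''(a)/2; g''((-5/12) - ((1/60)*sqrt(815))*i) = ((14871600/82284193)*sqrt(815))*i, so the residue is ((7435800/82284193)*sqrt(815))*i.
The branch terms are analytic at (-5/12) + ((1/60)*sqrt(815))*i and contribute nothing to the residue; only the rational part matters.
The factor γ**2 + 5*γ/6 + 2/5 splits as (γ - a)(γ - a') with a = (-5/12) + ((1/60)*sqrt(815))*i, a' = (-5/12) - ((1/60)*sqrt(815))*i. At the order-3 pole a set g(γ) = (γ - a)^3*(rational part) = [15*γ/38 + 1/2] / (γ - a')^3.
Order-3 pole: residue = g''(a)/2; g''((-5/12) + ((1/60)*sqrt(815))*i) = -((14871600/82284193)*sqrt(815))*i, so the residue is -((7435800/82284193)*sqrt(815))*i.
List the singular points by increasing real part (a conjugate pair: the negative imaginary part first).

Radius of convergence at 0: 1/5.
At (-5/12) - ((1/60)*sqrt(815))*i: a pole of order 3; residue ((7435800/82284193)*sqrt(815))*i.
At (-5/12) + ((1/60)*sqrt(815))*i: a pole of order 3; residue -((7435800/82284193)*sqrt(815))*i.
At 1/5: an algebraic (square-root) branch point.
At 4/3: a logarithmic branch point.


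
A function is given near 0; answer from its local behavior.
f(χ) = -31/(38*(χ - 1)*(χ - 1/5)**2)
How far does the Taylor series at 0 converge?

Denominator factor (χ - 1/5)^2: pole of order 2 at 1/5, modulus 1/5.
Denominator factor (χ - 1): pole of order 1 at 1, modulus 1.
The radius of convergence is the smallest modulus among the singular points: 1/5.

The radius of convergence is 1/5.


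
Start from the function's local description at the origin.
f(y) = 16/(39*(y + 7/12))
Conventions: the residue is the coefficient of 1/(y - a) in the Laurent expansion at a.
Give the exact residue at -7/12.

At the order-1 pole -7/12 set g(y) = (y - (-7/12))*f(y) = 16/39.
Simple pole: residue = g(a) at a = -7/12, which is 16/39.

The residue is 16/39.


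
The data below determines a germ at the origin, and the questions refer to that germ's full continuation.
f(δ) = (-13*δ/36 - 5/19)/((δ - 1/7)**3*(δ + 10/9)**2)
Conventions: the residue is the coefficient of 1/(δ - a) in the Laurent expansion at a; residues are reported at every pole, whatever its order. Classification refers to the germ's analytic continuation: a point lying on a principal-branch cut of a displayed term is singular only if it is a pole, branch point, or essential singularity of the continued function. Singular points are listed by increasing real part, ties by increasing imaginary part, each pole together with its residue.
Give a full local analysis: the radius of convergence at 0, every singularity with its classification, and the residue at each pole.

Denominator factor (δ - 1/7)^3: pole of order 3 at 1/7, modulus 1/7.
Denominator factor (δ + 10/9)^2: pole of order 2 at -10/9, modulus 10/9.
The radius of convergence is the smallest modulus among the singular points: 1/7.
At the order-2 pole -10/9 set g(δ) = (δ - (-10/9))^2*f(δ) = (-13*δ/36 - 5/19)/(δ - 1/7)**3.
Order-2 pole: residue = g'(a); g'(-10/9) = 46203129/2960206156, so the residue is 46203129/2960206156.
At the order-3 pole 1/7 set g(δ) = (δ - (1/7))^3*f(δ) = (-13*δ/36 - 5/19)/(δ + 10/9)**2.
Order-3 pole: residue = g''(a)/2; g''(1/7) = -46203129/1480103078, so the residue is -46203129/2960206156.
List the singular points by increasing real part (a conjugate pair: the negative imaginary part first).

Radius of convergence at 0: 1/7.
At -10/9: a pole of order 2; residue 46203129/2960206156.
At 1/7: a pole of order 3; residue -46203129/2960206156.


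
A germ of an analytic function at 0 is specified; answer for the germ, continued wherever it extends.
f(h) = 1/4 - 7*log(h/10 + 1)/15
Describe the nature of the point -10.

The term (-7/15)*log(1 - h/(-10)) has argument 1 - -10/(-10) = 0 at -10: a logarithmic (infinitely-sheeted) branch point; the remaining terms are analytic or single-valued there.

The point is a logarithmic branch point.


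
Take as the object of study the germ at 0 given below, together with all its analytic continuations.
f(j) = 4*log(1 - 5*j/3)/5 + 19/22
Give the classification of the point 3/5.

The term (4/5)*log(1 - j/(3/5)) has argument 1 - 3/5/(3/5) = 0 at 3/5: a logarithmic (infinitely-sheeted) branch point; the remaining terms are analytic or single-valued there.

The point is a logarithmic branch point.


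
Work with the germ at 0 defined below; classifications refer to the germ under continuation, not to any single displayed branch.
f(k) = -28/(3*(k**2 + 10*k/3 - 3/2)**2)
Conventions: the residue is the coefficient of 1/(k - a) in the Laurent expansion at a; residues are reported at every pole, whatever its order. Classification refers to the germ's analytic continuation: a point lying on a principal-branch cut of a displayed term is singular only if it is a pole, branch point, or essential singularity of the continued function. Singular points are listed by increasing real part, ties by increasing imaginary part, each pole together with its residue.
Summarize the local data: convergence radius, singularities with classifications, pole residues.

Radius of convergence at 0: -5/3 + (1/6)*sqrt(154).
At -5/3 - (1/6)*sqrt(154): a pole of order 2; residue -(18/847)*sqrt(154).
At -5/3 + (1/6)*sqrt(154): a pole of order 2; residue (18/847)*sqrt(154).

Denominator factor (k**2 + 10*k/3 - 3/2)^2: discriminant 154/9, real irrational roots -5/3 + (1/6)*sqrt(154) and -5/3 - (1/6)*sqrt(154); poles of order 2, moduli -5/3 + (1/6)*sqrt(154) and 5/3 + (1/6)*sqrt(154).
The radius of convergence is the smallest modulus among the singular points: -5/3 + (1/6)*sqrt(154).
The factor k**2 + 10*k/3 - 3/2 splits as (k - a)(k - a') with a = -5/3 - (1/6)*sqrt(154), a' = -5/3 + (1/6)*sqrt(154). At the order-2 pole a set g(k) = (k - a)^2*f(k) = [-28/3] / (k - a')^2.
Order-2 pole: residue = g'(a); g'(-5/3 - (1/6)*sqrt(154)) = -(18/847)*sqrt(154), so the residue is -(18/847)*sqrt(154).
The factor k**2 + 10*k/3 - 3/2 splits as (k - a)(k - a') with a = -5/3 + (1/6)*sqrt(154), a' = -5/3 - (1/6)*sqrt(154). At the order-2 pole a set g(k) = (k - a)^2*f(k) = [-28/3] / (k - a')^2.
Order-2 pole: residue = g'(a); g'(-5/3 + (1/6)*sqrt(154)) = (18/847)*sqrt(154), so the residue is (18/847)*sqrt(154).
List the singular points by increasing real part (a conjugate pair: the negative imaginary part first).


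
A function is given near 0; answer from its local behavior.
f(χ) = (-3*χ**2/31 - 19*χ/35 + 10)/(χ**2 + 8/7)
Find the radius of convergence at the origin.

Denominator factor (χ**2 + 8/7): discriminant -32/7, complex-conjugate roots ((2/7)*sqrt(14))*i and -((2/7)*sqrt(14))*i; poles of order 1, moduli (2/7)*sqrt(14) and (2/7)*sqrt(14).
The radius of convergence is the smallest modulus among the singular points: (2/7)*sqrt(14).

The radius of convergence is (2/7)*sqrt(14).


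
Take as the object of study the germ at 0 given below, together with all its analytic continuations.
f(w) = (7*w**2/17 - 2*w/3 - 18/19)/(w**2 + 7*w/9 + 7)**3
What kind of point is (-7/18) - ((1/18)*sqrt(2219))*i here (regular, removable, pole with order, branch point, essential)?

The denominator factor w**2 + 7*w/9 + 7 vanishes at (-7/18) - ((1/18)*sqrt(2219))*i and appears to the power 3; the numerator there equals (-180311/52326) + ((151/2754)*sqrt(2219))*i, nonzero, and no other factor vanishes.
Hence a pole whose order is the multiplicity, 3.

The point is a pole of order 3.


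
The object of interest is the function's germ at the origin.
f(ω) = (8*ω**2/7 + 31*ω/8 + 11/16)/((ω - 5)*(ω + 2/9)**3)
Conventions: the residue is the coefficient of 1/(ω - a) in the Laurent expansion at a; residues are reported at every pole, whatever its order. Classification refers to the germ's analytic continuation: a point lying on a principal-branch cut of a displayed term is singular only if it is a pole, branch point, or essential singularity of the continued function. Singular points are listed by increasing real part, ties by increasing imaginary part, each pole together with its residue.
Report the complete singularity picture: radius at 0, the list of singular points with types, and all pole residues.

Radius of convergence at 0: 2/9.
At -2/9: a pole of order 3; residue -3970863/11628176.
At 5: a pole of order 1; residue 3970863/11628176.

Denominator factor (ω + 2/9)^3: pole of order 3 at -2/9, modulus 2/9.
Denominator factor (ω - 5): pole of order 1 at 5, modulus 5.
The radius of convergence is the smallest modulus among the singular points: 2/9.
At the order-3 pole -2/9 set g(ω) = (ω - (-2/9))^3*f(ω) = (8*ω**2/7 + 31*ω/8 + 11/16)/(ω - 5).
Order-3 pole: residue = g''(a)/2; g''(-2/9) = -3970863/5814088, so the residue is -3970863/11628176.
At the order-1 pole 5 set g(ω) = (ω - (5))*f(ω) = (8*ω**2/7 + 31*ω/8 + 11/16)/(ω + 2/9)**3.
Simple pole: residue = g(a) at a = 5, which is 3970863/11628176.
List the singular points by increasing real part (a conjugate pair: the negative imaginary part first).


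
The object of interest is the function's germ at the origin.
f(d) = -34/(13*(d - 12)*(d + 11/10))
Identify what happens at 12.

The denominator factor d - 12 vanishes at 12 and appears to the power 1; the numerator there equals -34/13, nonzero, and no other factor vanishes.
Hence a pole whose order is the multiplicity, 1.

The point is a pole of order 1.


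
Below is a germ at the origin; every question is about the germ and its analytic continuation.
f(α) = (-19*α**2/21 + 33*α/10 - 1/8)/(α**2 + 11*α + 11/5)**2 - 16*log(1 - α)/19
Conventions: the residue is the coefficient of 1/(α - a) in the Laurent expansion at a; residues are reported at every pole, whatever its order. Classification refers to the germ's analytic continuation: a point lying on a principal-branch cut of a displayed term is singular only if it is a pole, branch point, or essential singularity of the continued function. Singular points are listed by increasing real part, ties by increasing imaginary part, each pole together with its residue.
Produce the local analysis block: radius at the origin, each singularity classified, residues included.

Denominator factor (α**2 + 11*α + 11/5)^2: discriminant 561/5, real irrational roots -11/2 + (1/10)*sqrt(2805) and -11/2 - (1/10)*sqrt(2805); poles of order 2, moduli 11/2 - (1/10)*sqrt(2805) and 11/2 + (1/10)*sqrt(2805).
Branch term (-16/19)*log(1 - α/(1)): its argument vanishes at α = 1, a logarithmic branch point, modulus 1.
The radius of convergence is the smallest modulus among the singular points: 11/2 - (1/10)*sqrt(2805).
The branch term is analytic at -11/2 - (1/10)*sqrt(2805) and contributes nothing to the residue; only the rational part matters.
The factor α**2 + 11*α + 11/5 splits as (α - a)(α - a') with a = -11/2 - (1/10)*sqrt(2805), a' = -11/2 + (1/10)*sqrt(2805). At the order-2 pole a set g(α) = (α - a)^2*(rational part) = [-19*α**2/21 + 33*α/10 - 1/8] / (α - a')^2.
Order-2 pole: residue = g'(a); g'(-11/2 - (1/10)*sqrt(2805)) = -(17023/26436564)*sqrt(2805), so the residue is -(17023/26436564)*sqrt(2805).
The branch term is analytic at -11/2 + (1/10)*sqrt(2805) and contributes nothing to the residue; only the rational part matters.
The factor α**2 + 11*α + 11/5 splits as (α - a)(α - a') with a = -11/2 + (1/10)*sqrt(2805), a' = -11/2 - (1/10)*sqrt(2805). At the order-2 pole a set g(α) = (α - a)^2*(rational part) = [-19*α**2/21 + 33*α/10 - 1/8] / (α - a')^2.
Order-2 pole: residue = g'(a); g'(-11/2 + (1/10)*sqrt(2805)) = (17023/26436564)*sqrt(2805), so the residue is (17023/26436564)*sqrt(2805).
List the singular points by increasing real part (a conjugate pair: the negative imaginary part first).

Radius of convergence at 0: 11/2 - (1/10)*sqrt(2805).
At -11/2 - (1/10)*sqrt(2805): a pole of order 2; residue -(17023/26436564)*sqrt(2805).
At -11/2 + (1/10)*sqrt(2805): a pole of order 2; residue (17023/26436564)*sqrt(2805).
At 1: a logarithmic branch point.


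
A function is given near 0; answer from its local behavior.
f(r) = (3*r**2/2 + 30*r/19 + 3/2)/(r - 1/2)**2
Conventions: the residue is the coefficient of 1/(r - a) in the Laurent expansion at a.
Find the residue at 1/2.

The residue is 117/38.

At the order-2 pole 1/2 set g(r) = (r - (1/2))^2*f(r) = 3*r**2/2 + 30*r/19 + 3/2.
Order-2 pole: residue = g'(a); g'(1/2) = 117/38, so the residue is 117/38.


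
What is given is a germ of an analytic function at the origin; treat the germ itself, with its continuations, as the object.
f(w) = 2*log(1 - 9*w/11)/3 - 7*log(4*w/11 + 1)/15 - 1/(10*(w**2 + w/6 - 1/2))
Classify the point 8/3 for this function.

Denominator factors: w**2 + w/6 - 1/2 = 127/18 at w = 8/3 — none vanishes.
Branch term log(1 - w/(-11/4)): argument at 8/3 is 65/33, nonzero, so 8/3 is not its branch point (a point on a principal cut is still regular for the continued germ).
Branch term log(1 - w/(11/9)): argument at 8/3 is -13/11, nonzero, so 8/3 is not its branch point (a point on a principal cut is still regular for the continued germ).
So the germ continues analytically to 8/3.

The point is a regular point.


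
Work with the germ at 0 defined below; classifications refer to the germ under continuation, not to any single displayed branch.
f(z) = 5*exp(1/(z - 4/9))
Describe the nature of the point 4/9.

The exponent 1/(z - (4/9)) has a pole at 4/9, so exp(1/(z - (4/9))) takes every nonzero value near it: an essential singularity (not a pole of any order).

The point is an essential singularity.


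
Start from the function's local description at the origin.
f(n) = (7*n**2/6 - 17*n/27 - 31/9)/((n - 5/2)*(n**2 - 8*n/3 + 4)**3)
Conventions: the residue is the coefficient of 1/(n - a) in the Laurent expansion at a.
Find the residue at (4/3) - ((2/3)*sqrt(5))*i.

The residue is (-1964/79507) + ((50179603/2544224000)*sqrt(5))*i.


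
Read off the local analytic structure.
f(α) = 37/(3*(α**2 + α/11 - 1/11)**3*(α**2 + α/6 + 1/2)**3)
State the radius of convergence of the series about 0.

Denominator factor (α**2 + α/11 - 1/11)^3: discriminant 45/121, real irrational roots -1/22 + (3/22)*sqrt(5) and -1/22 - (3/22)*sqrt(5); poles of order 3, moduli -1/22 + (3/22)*sqrt(5) and 1/22 + (3/22)*sqrt(5).
Denominator factor (α**2 + α/6 + 1/2)^3: discriminant -71/36, complex-conjugate roots (-1/12) + ((1/12)*sqrt(71))*i and (-1/12) - ((1/12)*sqrt(71))*i; poles of order 3, moduli (1/2)*sqrt(2) and (1/2)*sqrt(2).
The radius of convergence is the smallest modulus among the singular points: -1/22 + (3/22)*sqrt(5).

The radius of convergence is -1/22 + (3/22)*sqrt(5).


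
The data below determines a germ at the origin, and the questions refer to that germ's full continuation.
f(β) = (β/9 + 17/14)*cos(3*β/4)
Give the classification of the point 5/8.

The point is a regular point.

There is no denominator, hence no pole anywhere.
The factor cos(3*β/4) is entire.
So the germ continues analytically to 5/8.


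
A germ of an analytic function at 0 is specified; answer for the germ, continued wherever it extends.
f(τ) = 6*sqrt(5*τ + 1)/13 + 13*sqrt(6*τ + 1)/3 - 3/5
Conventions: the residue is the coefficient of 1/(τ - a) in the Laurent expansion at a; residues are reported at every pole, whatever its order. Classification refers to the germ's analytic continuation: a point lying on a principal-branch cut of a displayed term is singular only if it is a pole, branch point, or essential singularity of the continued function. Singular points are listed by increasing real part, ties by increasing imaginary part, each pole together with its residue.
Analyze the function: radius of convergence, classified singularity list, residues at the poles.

Radius of convergence at 0: 1/6.
At -1/5: an algebraic (square-root) branch point.
At -1/6: an algebraic (square-root) branch point.

Branch term (13/3)*sqrt(1 - τ/(-1/6)): its argument vanishes at τ = -1/6, a square-root branch point, modulus 1/6.
Branch term (6/13)*sqrt(1 - τ/(-1/5)): its argument vanishes at τ = -1/5, a square-root branch point, modulus 1/5.
The radius of convergence is the smallest modulus among the singular points: 1/6.
List the singular points by increasing real part (a conjugate pair: the negative imaginary part first).


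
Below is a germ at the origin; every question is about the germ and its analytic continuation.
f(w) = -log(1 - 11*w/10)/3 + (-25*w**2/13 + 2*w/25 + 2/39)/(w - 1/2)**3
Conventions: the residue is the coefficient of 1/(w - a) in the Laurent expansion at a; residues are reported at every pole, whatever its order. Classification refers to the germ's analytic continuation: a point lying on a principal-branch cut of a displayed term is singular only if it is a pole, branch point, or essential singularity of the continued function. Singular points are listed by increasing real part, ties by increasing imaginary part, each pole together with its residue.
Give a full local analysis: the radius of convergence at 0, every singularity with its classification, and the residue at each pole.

Radius of convergence at 0: 1/2.
At 1/2: a pole of order 3; residue -25/13.
At 10/11: a logarithmic branch point.

Denominator factor (w - 1/2)^3: pole of order 3 at 1/2, modulus 1/2.
Branch term (-1/3)*log(1 - w/(10/11)): its argument vanishes at w = 10/11, a logarithmic branch point, modulus 10/11.
The radius of convergence is the smallest modulus among the singular points: 1/2.
The branch term is analytic at 1/2 and contributes nothing to the residue; only the rational part matters.
At the order-3 pole 1/2 set g(w) = (w - (1/2))^3*(rational part) = -25*w**2/13 + 2*w/25 + 2/39.
Order-3 pole: residue = g''(a)/2; g''(1/2) = -50/13, so the residue is -25/13.
List the singular points by increasing real part (a conjugate pair: the negative imaginary part first).
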